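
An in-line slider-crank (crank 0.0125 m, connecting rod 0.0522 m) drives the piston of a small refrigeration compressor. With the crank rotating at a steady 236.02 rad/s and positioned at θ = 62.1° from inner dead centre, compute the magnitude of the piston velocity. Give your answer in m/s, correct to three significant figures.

2.91

ω = 236 rad/s
For an in-line slider-crank, x = r cosθ + √(L² − r² sin²θ), so v = −rω sinθ·[1 + r cosθ/√(L² − r² sin²θ)].
With r = 0.0125 m, L = 0.0522 m, θ = 62.1°: √(L² − r² sin²θ) = 0.051018 m.
v = −0.0125·236·0.88377·[1 + 0.0125·0.46793/0.051018] = -2.9063 m/s.
|v| = 2.9063 m/s.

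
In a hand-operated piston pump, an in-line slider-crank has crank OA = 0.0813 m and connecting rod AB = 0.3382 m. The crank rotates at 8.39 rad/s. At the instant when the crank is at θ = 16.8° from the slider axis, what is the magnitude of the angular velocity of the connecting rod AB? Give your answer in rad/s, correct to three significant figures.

ω = 8.39 rad/s
The rod makes angle φ with the slider axis where L sinφ = r sinθ; differentiating, L cosφ·φ̇ = r ω cosθ.
L cosφ = √(L² − r² sin²θ) = 0.33738 m.
|ω_rod| = r ω |cosθ| / √(L² − r² sin²θ) = 0.0813·8.39·0.95732/0.33738 = 1.9355 rad/s.

1.94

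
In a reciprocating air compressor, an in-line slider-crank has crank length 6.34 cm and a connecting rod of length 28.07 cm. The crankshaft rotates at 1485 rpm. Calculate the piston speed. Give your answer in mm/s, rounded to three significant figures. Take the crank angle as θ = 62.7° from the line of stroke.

ω = 2π·1485/60 = 155.5 rad/s
For an in-line slider-crank, x = r cosθ + √(L² − r² sin²θ), so v = −rω sinθ·[1 + r cosθ/√(L² − r² sin²θ)].
With r = 0.0634 m, L = 0.2807 m, θ = 62.7°: √(L² − r² sin²θ) = 0.27499 m.
v = −0.0634·155.5·0.88862·[1 + 0.0634·0.45865/0.27499] = -9.6875 m/s.
|v| = 9.6875 m/s = 9687.5 mm/s.

9690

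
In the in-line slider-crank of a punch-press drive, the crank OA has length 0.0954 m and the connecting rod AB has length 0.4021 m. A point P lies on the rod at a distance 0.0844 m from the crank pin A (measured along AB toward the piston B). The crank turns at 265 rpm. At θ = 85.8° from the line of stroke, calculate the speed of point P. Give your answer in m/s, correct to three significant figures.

ω = 27.75 rad/s.  Crank-pin speed |V_A| = rω = 2.6474 m/s, perpendicular to OA.
Rod angle: sinφ = −(r/L) sinθ ⇒ φ = -13.687°; ω_rod = −rω cosθ/√(L²−r²sin²θ) = -0.49629 rad/s.
V_P = V_A + ω_rod × AP, with AP = 0.0844 m along the rod.
Components: V_Px = −rω sinθ − a·ω_rod·sinφ = -2.6502 m/s;  V_Py = rω cosθ + a·ω_rod·cosφ = +0.15319 m/s.
|V_P| = √(V_Px² + V_Py²) = 2.6546 m/s.

2.65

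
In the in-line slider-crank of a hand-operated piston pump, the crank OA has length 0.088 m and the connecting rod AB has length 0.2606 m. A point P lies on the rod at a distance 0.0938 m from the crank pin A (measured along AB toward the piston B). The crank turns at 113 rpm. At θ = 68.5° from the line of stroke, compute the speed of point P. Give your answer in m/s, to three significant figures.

1.04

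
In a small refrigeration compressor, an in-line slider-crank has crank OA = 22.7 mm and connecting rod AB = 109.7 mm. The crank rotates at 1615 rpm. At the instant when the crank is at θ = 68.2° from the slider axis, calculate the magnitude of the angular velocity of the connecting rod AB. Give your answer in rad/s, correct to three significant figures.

13.2

ω = 169.1 rad/s (converted from 1615 rpm).
The rod makes angle φ with the slider axis where L sinφ = r sinθ; differentiating, L cosφ·φ̇ = r ω cosθ.
L cosφ = √(L² − r² sin²θ) = 0.10766 m.
|ω_rod| = r ω |cosθ| / √(L² − r² sin²θ) = 0.0227·169.1·0.37137/0.10766 = 13.243 rad/s.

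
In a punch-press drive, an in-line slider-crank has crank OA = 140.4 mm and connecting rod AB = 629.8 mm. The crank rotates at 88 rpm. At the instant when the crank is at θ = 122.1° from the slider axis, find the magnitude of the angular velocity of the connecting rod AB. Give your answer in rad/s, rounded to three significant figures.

ω = 9.215 rad/s (converted from 88 rpm).
The rod makes angle φ with the slider axis where L sinφ = r sinθ; differentiating, L cosφ·φ̇ = r ω cosθ.
L cosφ = √(L² − r² sin²θ) = 0.61847 m.
|ω_rod| = r ω |cosθ| / √(L² − r² sin²θ) = 0.1404·9.215·0.53140/0.61847 = 1.1117 rad/s.

1.11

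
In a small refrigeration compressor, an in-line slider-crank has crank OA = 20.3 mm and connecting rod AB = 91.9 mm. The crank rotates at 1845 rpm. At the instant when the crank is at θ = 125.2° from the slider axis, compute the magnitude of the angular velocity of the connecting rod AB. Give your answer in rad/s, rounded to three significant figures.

ω = 193.2 rad/s (converted from 1845 rpm).
The rod makes angle φ with the slider axis where L sinφ = r sinθ; differentiating, L cosφ·φ̇ = r ω cosθ.
L cosφ = √(L² − r² sin²θ) = 0.090391 m.
|ω_rod| = r ω |cosθ| / √(L² − r² sin²θ) = 0.0203·193.2·0.57643/0.090391 = 25.012 rad/s.

25.0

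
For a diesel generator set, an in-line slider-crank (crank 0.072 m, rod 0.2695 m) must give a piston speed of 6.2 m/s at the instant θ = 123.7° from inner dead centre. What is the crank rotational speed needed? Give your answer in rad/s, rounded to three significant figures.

122

For an in-line slider-crank, |v_piston| = rω|sinθ|·[1 + r cosθ/√(L² − r² sin²θ)].
With r = 0.072 m, L = 0.2695 m, θ = 123.7°: the bracketed kinematic factor |dx/dθ| = 0.050794 m.
ω = v/|dx/dθ| = 6.2/0.050794 = 122.06 rad/s.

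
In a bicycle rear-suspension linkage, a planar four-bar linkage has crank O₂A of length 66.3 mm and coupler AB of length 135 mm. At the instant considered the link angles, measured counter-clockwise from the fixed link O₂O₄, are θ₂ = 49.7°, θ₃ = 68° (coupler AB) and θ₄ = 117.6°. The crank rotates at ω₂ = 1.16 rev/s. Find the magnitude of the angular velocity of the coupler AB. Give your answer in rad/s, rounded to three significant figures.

4.35

ω₂ = 7.288 rad/s (from 1.16 rev/s).
Differentiating the loop-closure r₂e^{iθ₂}+r₃e^{iθ₃}=r₁+r₄e^{iθ₄} gives r₂ω₂e^{iθ₂}+r₃ω₃e^{iθ₃}=r₄ω₄e^{iθ₄}.
Eliminating the other unknown: ω₃ = r₂ω₂ sin(θ₄−θ₂) / [r₃ sin(θ₃−θ₄)].
Numerator sine = +0.92653; denominator sine = -0.76154.
Result = 0.0663·7.288·(+0.92653) / (0.135·(-0.76154)) = -4.355 rad/s; magnitude 4.355 rad/s.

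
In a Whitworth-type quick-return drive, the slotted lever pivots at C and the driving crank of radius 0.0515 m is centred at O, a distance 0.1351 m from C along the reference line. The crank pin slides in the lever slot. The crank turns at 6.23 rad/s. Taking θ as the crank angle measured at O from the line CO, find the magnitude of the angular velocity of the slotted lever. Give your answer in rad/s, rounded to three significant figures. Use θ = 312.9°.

ω = 6.23 rad/s
Crank pin A relative to C: A = (d + r cosθ, r sinθ); lever angle φ = atan2(r sinθ, d + r cosθ).
Differentiating tanφ: φ̇ = rω(d cosθ + r)/(d² + r² + 2dr cosθ).
d² + r² + 2dr cosθ = |CA|² = 0.0303767 m²;  d cosθ + r = +0.14347 m.
|ω_lever| = |0.0515·6.23·+0.14347| / 0.0303767 = 1.5153 rad/s.

1.52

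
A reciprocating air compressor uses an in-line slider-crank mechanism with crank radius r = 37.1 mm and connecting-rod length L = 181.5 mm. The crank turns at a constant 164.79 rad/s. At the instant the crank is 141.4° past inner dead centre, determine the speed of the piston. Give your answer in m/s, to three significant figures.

ω = 164.8 rad/s
For an in-line slider-crank, x = r cosθ + √(L² − r² sin²θ), so v = −rω sinθ·[1 + r cosθ/√(L² − r² sin²θ)].
With r = 0.0371 m, L = 0.1815 m, θ = 141.4°: √(L² − r² sin²θ) = 0.18002 m.
v = −0.0371·164.8·0.62388·[1 + 0.0371·-0.78152/0.18002] = -3.1999 m/s.
|v| = 3.1999 m/s.

3.20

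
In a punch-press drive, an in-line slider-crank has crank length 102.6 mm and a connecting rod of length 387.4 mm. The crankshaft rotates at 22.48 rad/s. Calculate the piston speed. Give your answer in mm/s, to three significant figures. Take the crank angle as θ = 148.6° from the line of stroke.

ω = 22.48 rad/s
For an in-line slider-crank, x = r cosθ + √(L² − r² sin²θ), so v = −rω sinθ·[1 + r cosθ/√(L² − r² sin²θ)].
With r = 0.1026 m, L = 0.3874 m, θ = 148.6°: √(L² − r² sin²θ) = 0.38369 m.
v = −0.1026·22.48·0.52101·[1 + 0.1026·-0.85355/0.38369] = -0.92741 m/s.
|v| = 0.92741 m/s = 927.41 mm/s.

927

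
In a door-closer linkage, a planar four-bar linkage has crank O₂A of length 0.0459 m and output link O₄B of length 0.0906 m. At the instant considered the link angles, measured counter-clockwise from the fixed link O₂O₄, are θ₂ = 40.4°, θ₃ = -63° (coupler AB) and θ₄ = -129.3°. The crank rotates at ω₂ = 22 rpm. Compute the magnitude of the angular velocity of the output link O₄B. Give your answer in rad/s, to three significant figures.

ω₂ = 2.304 rad/s (from 22 rpm).
Differentiating the loop-closure r₂e^{iθ₂}+r₃e^{iθ₃}=r₁+r₄e^{iθ₄} gives r₂ω₂e^{iθ₂}+r₃ω₃e^{iθ₃}=r₄ω₄e^{iθ₄}.
Eliminating the other unknown: ω₄ = r₂ω₂ sin(θ₂−θ₃) / [r₄ sin(θ₄−θ₃)].
Numerator sine = +0.97278; denominator sine = -0.91566.
Result = 0.0459·2.304·(+0.97278) / (0.0906·(-0.91566)) = -1.24 rad/s; magnitude 1.24 rad/s.

1.24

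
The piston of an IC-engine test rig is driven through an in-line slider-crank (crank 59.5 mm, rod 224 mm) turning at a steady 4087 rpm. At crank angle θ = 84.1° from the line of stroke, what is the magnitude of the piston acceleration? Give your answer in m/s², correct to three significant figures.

ω = 2π·4087/60 = 428 rad/s
x(θ) = r cosθ + √(L² − r² sin²θ); with ω constant, a = ω²·d²x/dθ².
d²x/dθ² = −r cosθ − r²(cos2θ)/√u − r⁴ sin²2θ/(4u^{3/2}),  u = L² − r² sin²θ = 0.0466732 m².
Substituting r = 0.0595 m, L = 0.224 m, θ = 84.1°: d²x/dθ² = +0.0099116 m.
a = ω²·d²x/dθ² = (428)²·(+0.0099116) = +1815.6 m/s²;  |a| = 1815.6 m/s².

1820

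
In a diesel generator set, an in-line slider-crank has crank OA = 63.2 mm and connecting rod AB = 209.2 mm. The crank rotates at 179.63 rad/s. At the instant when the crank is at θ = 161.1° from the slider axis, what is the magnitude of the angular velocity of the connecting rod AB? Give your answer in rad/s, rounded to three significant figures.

51.6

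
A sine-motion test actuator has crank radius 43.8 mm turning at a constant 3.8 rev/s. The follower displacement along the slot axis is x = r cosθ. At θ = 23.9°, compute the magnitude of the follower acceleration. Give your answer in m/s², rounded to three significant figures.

ω = 23.88 rad/s (from 3.8 rev/s).
x = r cosθ ⇒ ẍ = −rω² cosθ (ω constant).
|a| = rω²|cosθ| = 0.0438·(23.88)²·|cos 23.9°| = 22.828 m/s².

22.8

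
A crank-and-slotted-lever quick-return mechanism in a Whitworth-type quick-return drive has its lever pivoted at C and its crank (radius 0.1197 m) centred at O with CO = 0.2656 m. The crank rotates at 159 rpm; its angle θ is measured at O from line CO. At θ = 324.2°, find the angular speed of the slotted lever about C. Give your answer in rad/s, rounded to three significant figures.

ω = 16.65 rad/s (from 159 rpm).
Crank pin A relative to C: A = (d + r cosθ, r sinθ); lever angle φ = atan2(r sinθ, d + r cosθ).
Differentiating tanφ: φ̇ = rω(d cosθ + r)/(d² + r² + 2dr cosθ).
d² + r² + 2dr cosθ = |CA|² = 0.136443 m²;  d cosθ + r = +0.33512 m.
|ω_lever| = |0.1197·16.65·+0.33512| / 0.136443 = 4.8952 rad/s.

4.90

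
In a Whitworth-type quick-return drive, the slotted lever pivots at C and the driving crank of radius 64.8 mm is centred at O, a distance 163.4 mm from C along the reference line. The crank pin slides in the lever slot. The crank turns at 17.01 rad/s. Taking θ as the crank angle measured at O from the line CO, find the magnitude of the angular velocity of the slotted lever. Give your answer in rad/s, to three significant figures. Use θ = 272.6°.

2.50

ω = 17.01 rad/s
Crank pin A relative to C: A = (d + r cosθ, r sinθ); lever angle φ = atan2(r sinθ, d + r cosθ).
Differentiating tanφ: φ̇ = rω(d cosθ + r)/(d² + r² + 2dr cosθ).
d² + r² + 2dr cosθ = |CA|² = 0.0318592 m²;  d cosθ + r = +0.072212 m.
|ω_lever| = |0.0648·17.01·+0.072212| / 0.0318592 = 2.4984 rad/s.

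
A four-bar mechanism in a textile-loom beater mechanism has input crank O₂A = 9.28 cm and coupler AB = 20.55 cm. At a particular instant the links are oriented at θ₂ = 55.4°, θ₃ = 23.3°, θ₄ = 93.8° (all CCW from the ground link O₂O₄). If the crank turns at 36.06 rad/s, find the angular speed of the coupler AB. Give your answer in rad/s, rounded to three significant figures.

ω₂ = 36.06 rad/s
Differentiating the loop-closure r₂e^{iθ₂}+r₃e^{iθ₃}=r₁+r₄e^{iθ₄} gives r₂ω₂e^{iθ₂}+r₃ω₃e^{iθ₃}=r₄ω₄e^{iθ₄}.
Eliminating the other unknown: ω₃ = r₂ω₂ sin(θ₄−θ₂) / [r₃ sin(θ₃−θ₄)].
Numerator sine = +0.62115; denominator sine = -0.94264.
Result = 0.0928·36.06·(+0.62115) / (0.2055·(-0.94264)) = -10.73 rad/s; magnitude 10.73 rad/s.

10.7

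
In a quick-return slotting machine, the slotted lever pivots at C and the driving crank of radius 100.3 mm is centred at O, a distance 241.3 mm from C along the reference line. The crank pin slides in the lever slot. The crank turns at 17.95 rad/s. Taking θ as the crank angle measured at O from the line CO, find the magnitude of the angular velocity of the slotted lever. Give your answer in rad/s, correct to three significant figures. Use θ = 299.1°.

4.27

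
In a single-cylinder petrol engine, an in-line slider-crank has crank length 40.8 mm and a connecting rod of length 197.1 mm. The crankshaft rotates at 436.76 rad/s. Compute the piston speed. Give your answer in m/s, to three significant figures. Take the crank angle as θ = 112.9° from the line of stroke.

15.1

ω = 436.8 rad/s
For an in-line slider-crank, x = r cosθ + √(L² − r² sin²θ), so v = −rω sinθ·[1 + r cosθ/√(L² − r² sin²θ)].
With r = 0.0408 m, L = 0.1971 m, θ = 112.9°: √(L² − r² sin²θ) = 0.19348 m.
v = −0.0408·436.8·0.92119·[1 + 0.0408·-0.38912/0.19348] = -15.068 m/s.
|v| = 15.068 m/s.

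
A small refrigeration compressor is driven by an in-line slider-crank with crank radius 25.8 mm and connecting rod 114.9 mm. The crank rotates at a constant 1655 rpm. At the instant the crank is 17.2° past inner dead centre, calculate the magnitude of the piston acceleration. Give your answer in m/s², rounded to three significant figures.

ω = 2π·1655/60 = 173.3 rad/s
x(θ) = r cosθ + √(L² − r² sin²θ); with ω constant, a = ω²·d²x/dθ².
d²x/dθ² = −r cosθ − r²(cos2θ)/√u − r⁴ sin²2θ/(4u^{3/2}),  u = L² − r² sin²θ = 0.0131438 m².
Substituting r = 0.0258 m, L = 0.1149 m, θ = 17.2°: d²x/dθ² = -0.02946 m.
a = ω²·d²x/dθ² = (173.3)²·(-0.02946) = -884.89 m/s²;  |a| = 884.89 m/s².

885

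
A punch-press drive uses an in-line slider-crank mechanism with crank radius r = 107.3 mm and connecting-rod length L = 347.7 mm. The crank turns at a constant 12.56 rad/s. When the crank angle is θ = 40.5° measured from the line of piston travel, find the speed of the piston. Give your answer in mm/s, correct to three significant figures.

1080

ω = 12.56 rad/s
For an in-line slider-crank, x = r cosθ + √(L² − r² sin²θ), so v = −rω sinθ·[1 + r cosθ/√(L² − r² sin²θ)].
With r = 0.1073 m, L = 0.3477 m, θ = 40.5°: √(L² − r² sin²θ) = 0.34065 m.
v = −0.1073·12.56·0.64945·[1 + 0.1073·0.76041/0.34065] = -1.0849 m/s.
|v| = 1.0849 m/s = 1084.9 mm/s.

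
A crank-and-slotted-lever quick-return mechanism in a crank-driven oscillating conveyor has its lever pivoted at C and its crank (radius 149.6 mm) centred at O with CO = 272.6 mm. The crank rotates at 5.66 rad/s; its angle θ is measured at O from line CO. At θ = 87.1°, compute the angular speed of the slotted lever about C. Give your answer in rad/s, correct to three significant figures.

ω = 5.66 rad/s
Crank pin A relative to C: A = (d + r cosθ, r sinθ); lever angle φ = atan2(r sinθ, d + r cosθ).
Differentiating tanφ: φ̇ = rω(d cosθ + r)/(d² + r² + 2dr cosθ).
d² + r² + 2dr cosθ = |CA|² = 0.100817 m²;  d cosθ + r = +0.16339 m.
|ω_lever| = |0.1496·5.66·+0.16339| / 0.100817 = 1.3723 rad/s.

1.37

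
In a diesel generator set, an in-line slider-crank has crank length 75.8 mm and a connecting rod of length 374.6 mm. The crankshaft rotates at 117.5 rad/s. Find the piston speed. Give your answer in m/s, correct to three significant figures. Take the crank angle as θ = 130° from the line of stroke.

ω = 117.5 rad/s
For an in-line slider-crank, x = r cosθ + √(L² − r² sin²θ), so v = −rω sinθ·[1 + r cosθ/√(L² − r² sin²θ)].
With r = 0.0758 m, L = 0.3746 m, θ = 130°: √(L² − r² sin²θ) = 0.37007 m.
v = −0.0758·117.5·0.76604·[1 + 0.0758·-0.64279/0.37007] = -5.9245 m/s.
|v| = 5.9245 m/s.

5.92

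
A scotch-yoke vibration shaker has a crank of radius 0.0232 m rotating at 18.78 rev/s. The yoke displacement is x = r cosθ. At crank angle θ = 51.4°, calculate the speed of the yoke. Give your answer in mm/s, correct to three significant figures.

ω = 118 rad/s (from 18.78 rev/s).
x = r cosθ ⇒ ẋ = −rω sinθ.
|v| = rω|sinθ| = 0.0232·118·|sin 51.4°| = 2.1395 m/s = 2139.5 mm/s.

2140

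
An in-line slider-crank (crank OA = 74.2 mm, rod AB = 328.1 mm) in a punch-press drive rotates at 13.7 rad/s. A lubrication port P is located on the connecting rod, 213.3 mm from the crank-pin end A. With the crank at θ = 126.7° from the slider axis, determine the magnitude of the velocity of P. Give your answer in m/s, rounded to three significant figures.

0.772

ω = 13.7 rad/s.  Crank-pin speed |V_A| = rω = 1.0165 m/s, perpendicular to OA.
Rod angle: sinφ = −(r/L) sinθ ⇒ φ = -10.447°; ω_rod = −rω cosθ/√(L²−r²sin²θ) = +1.8828 rad/s.
V_P = V_A + ω_rod × AP, with AP = 0.2133 m along the rod.
Components: V_Px = −rω sinθ − a·ω_rod·sinφ = -0.74222 m/s;  V_Py = rω cosθ + a·ω_rod·cosφ = -0.21256 m/s.
|V_P| = √(V_Px² + V_Py²) = 0.77206 m/s.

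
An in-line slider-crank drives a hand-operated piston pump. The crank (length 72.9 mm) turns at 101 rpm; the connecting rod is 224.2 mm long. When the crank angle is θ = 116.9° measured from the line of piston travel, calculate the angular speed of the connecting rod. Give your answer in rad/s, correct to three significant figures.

1.63

ω = 10.58 rad/s (converted from 101 rpm).
The rod makes angle φ with the slider axis where L sinφ = r sinθ; differentiating, L cosφ·φ̇ = r ω cosθ.
L cosφ = √(L² − r² sin²θ) = 0.21457 m.
|ω_rod| = r ω |cosθ| / √(L² − r² sin²θ) = 0.0729·10.58·0.45243/0.21457 = 1.6258 rad/s.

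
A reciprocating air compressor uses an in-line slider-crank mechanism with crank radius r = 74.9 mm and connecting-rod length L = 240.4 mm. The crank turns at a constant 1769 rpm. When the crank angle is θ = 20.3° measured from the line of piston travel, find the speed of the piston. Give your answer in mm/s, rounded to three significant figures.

ω = 2π·1769/60 = 185.2 rad/s
For an in-line slider-crank, x = r cosθ + √(L² − r² sin²θ), so v = −rω sinθ·[1 + r cosθ/√(L² − r² sin²θ)].
With r = 0.0749 m, L = 0.2404 m, θ = 20.3°: √(L² − r² sin²θ) = 0.23899 m.
v = −0.0749·185.2·0.34694·[1 + 0.0749·0.93789/0.23899] = -6.2287 m/s.
|v| = 6.2287 m/s = 6228.7 mm/s.

6230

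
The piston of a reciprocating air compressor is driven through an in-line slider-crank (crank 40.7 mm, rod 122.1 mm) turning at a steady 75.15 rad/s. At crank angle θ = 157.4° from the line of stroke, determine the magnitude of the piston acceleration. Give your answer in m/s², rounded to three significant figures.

157

ω = 75.15 rad/s
x(θ) = r cosθ + √(L² − r² sin²θ); with ω constant, a = ω²·d²x/dθ².
d²x/dθ² = −r cosθ − r²(cos2θ)/√u − r⁴ sin²2θ/(4u^{3/2}),  u = L² − r² sin²θ = 0.0146638 m².
Substituting r = 0.0407 m, L = 0.1221 m, θ = 157.4°: d²x/dθ² = +0.027741 m.
a = ω²·d²x/dθ² = (75.15)²·(+0.027741) = +156.67 m/s²;  |a| = 156.67 m/s².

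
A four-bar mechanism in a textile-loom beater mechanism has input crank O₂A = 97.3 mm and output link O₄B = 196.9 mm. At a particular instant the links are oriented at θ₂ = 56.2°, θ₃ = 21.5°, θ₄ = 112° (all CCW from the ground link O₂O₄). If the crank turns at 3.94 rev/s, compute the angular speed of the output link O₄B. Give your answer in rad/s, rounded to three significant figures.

ω₂ = 24.76 rad/s (from 3.94 rev/s).
Differentiating the loop-closure r₂e^{iθ₂}+r₃e^{iθ₃}=r₁+r₄e^{iθ₄} gives r₂ω₂e^{iθ₂}+r₃ω₃e^{iθ₃}=r₄ω₄e^{iθ₄}.
Eliminating the other unknown: ω₄ = r₂ω₂ sin(θ₂−θ₃) / [r₄ sin(θ₄−θ₃)].
Numerator sine = +0.56928; denominator sine = +0.99996.
Result = 0.0973·24.76·(+0.56928) / (0.1969·(+0.99996)) = +6.9644 rad/s; magnitude 6.9644 rad/s.

6.96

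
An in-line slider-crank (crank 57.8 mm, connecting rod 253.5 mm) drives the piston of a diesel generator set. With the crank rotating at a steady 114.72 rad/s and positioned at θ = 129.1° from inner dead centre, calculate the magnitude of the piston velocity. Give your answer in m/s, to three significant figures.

ω = 114.7 rad/s
For an in-line slider-crank, x = r cosθ + √(L² − r² sin²θ), so v = −rω sinθ·[1 + r cosθ/√(L² − r² sin²θ)].
With r = 0.0578 m, L = 0.2535 m, θ = 129.1°: √(L² − r² sin²θ) = 0.2495 m.
v = −0.0578·114.7·0.77605·[1 + 0.0578·-0.63068/0.2495] = -4.394 m/s.
|v| = 4.394 m/s.

4.39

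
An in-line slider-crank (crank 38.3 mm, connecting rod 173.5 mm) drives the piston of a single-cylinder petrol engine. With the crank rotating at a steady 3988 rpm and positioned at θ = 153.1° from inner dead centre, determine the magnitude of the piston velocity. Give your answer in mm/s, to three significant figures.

5800

ω = 2π·3988/60 = 417.6 rad/s
For an in-line slider-crank, x = r cosθ + √(L² − r² sin²θ), so v = −rω sinθ·[1 + r cosθ/√(L² − r² sin²θ)].
With r = 0.0383 m, L = 0.1735 m, θ = 153.1°: √(L² − r² sin²θ) = 0.17263 m.
v = −0.0383·417.6·0.45243·[1 + 0.0383·-0.89180/0.17263] = -5.8049 m/s.
|v| = 5.8049 m/s = 5804.9 mm/s.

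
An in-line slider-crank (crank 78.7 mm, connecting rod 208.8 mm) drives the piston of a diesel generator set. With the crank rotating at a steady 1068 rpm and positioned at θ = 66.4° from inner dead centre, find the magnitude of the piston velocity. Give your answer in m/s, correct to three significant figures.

9.36

ω = 2π·1068/60 = 111.8 rad/s
For an in-line slider-crank, x = r cosθ + √(L² − r² sin²θ), so v = −rω sinθ·[1 + r cosθ/√(L² − r² sin²θ)].
With r = 0.0787 m, L = 0.2088 m, θ = 66.4°: √(L² − r² sin²θ) = 0.19595 m.
v = −0.0787·111.8·0.91636·[1 + 0.0787·0.40035/0.19595] = -9.3626 m/s.
|v| = 9.3626 m/s.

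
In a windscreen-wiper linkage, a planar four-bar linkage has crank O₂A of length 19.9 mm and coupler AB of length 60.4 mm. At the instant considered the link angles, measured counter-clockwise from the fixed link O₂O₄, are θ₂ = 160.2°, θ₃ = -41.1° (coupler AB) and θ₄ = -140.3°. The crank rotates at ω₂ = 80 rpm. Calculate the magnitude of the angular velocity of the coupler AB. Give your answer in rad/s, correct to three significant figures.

2.41

ω₂ = 8.378 rad/s (from 80 rpm).
Differentiating the loop-closure r₂e^{iθ₂}+r₃e^{iθ₃}=r₁+r₄e^{iθ₄} gives r₂ω₂e^{iθ₂}+r₃ω₃e^{iθ₃}=r₄ω₄e^{iθ₄}.
Eliminating the other unknown: ω₃ = r₂ω₂ sin(θ₄−θ₂) / [r₃ sin(θ₃−θ₄)].
Numerator sine = +0.86163; denominator sine = +0.98714.
Result = 0.0199·8.378·(+0.86163) / (0.0604·(+0.98714)) = +2.4092 rad/s; magnitude 2.4092 rad/s.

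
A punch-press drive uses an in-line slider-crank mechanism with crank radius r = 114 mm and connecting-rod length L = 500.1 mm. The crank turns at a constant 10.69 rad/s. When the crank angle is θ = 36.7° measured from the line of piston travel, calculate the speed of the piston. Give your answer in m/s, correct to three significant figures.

ω = 10.69 rad/s
For an in-line slider-crank, x = r cosθ + √(L² − r² sin²θ), so v = −rω sinθ·[1 + r cosθ/√(L² − r² sin²θ)].
With r = 0.114 m, L = 0.5001 m, θ = 36.7°: √(L² − r² sin²θ) = 0.49544 m.
v = −0.114·10.69·0.59763·[1 + 0.114·0.80178/0.49544] = -0.86267 m/s.
|v| = 0.86267 m/s.

0.863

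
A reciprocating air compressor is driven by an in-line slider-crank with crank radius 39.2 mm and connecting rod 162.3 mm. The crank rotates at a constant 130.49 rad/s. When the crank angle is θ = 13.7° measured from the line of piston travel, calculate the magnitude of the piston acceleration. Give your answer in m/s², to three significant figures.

ω = 130.5 rad/s
x(θ) = r cosθ + √(L² − r² sin²θ); with ω constant, a = ω²·d²x/dθ².
d²x/dθ² = −r cosθ − r²(cos2θ)/√u − r⁴ sin²2θ/(4u^{3/2}),  u = L² − r² sin²θ = 0.0262551 m².
Substituting r = 0.0392 m, L = 0.1623 m, θ = 13.7°: d²x/dθ² = -0.046534 m.
a = ω²·d²x/dθ² = (130.5)²·(-0.046534) = -792.36 m/s²;  |a| = 792.36 m/s².

792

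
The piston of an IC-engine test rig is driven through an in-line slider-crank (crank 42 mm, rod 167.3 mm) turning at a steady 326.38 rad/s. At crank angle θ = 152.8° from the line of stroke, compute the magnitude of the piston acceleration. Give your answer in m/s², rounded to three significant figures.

3310

ω = 326.4 rad/s
x(θ) = r cosθ + √(L² − r² sin²θ); with ω constant, a = ω²·d²x/dθ².
d²x/dθ² = −r cosθ − r²(cos2θ)/√u − r⁴ sin²2θ/(4u^{3/2}),  u = L² − r² sin²θ = 0.0276207 m².
Substituting r = 0.042 m, L = 0.1673 m, θ = 152.8°: d²x/dθ² = +0.031065 m.
a = ω²·d²x/dθ² = (326.4)²·(+0.031065) = +3309.1 m/s²;  |a| = 3309.1 m/s².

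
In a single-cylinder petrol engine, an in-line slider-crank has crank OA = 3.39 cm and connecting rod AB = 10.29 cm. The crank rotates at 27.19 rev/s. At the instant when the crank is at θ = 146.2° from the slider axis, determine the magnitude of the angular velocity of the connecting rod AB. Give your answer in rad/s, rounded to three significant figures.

47.6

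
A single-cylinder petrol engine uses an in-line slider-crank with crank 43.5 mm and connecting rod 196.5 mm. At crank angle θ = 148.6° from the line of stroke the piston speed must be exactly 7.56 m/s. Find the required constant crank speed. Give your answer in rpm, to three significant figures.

3930

For an in-line slider-crank, |v_piston| = rω|sinθ|·[1 + r cosθ/√(L² − r² sin²θ)].
With r = 0.0435 m, L = 0.1965 m, θ = 148.6°: the bracketed kinematic factor |dx/dθ| = 0.018353 m.
ω = v/|dx/dθ| = 7.56/0.018353 = 411.93 rad/s.
N = 60ω/(2π) = 3933.6 rpm.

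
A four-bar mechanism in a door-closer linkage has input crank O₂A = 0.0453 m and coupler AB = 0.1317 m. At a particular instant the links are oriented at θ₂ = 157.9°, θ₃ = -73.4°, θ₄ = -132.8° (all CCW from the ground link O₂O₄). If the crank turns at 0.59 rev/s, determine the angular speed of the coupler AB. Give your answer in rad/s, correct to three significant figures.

1.39

ω₂ = 3.707 rad/s (from 0.59 rev/s).
Differentiating the loop-closure r₂e^{iθ₂}+r₃e^{iθ₃}=r₁+r₄e^{iθ₄} gives r₂ω₂e^{iθ₂}+r₃ω₃e^{iθ₃}=r₄ω₄e^{iθ₄}.
Eliminating the other unknown: ω₃ = r₂ω₂ sin(θ₄−θ₂) / [r₃ sin(θ₃−θ₄)].
Numerator sine = +0.93544; denominator sine = +0.86074.
Result = 0.0453·3.707·(+0.93544) / (0.1317·(+0.86074)) = +1.3858 rad/s; magnitude 1.3858 rad/s.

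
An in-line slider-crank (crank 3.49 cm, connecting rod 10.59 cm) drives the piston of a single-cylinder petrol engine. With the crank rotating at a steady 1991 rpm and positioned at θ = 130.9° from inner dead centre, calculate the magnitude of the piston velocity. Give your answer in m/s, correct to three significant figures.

ω = 2π·1991/60 = 208.5 rad/s
For an in-line slider-crank, x = r cosθ + √(L² − r² sin²θ), so v = −rω sinθ·[1 + r cosθ/√(L² − r² sin²θ)].
With r = 0.0349 m, L = 0.1059 m, θ = 130.9°: √(L² − r² sin²θ) = 0.10256 m.
v = −0.0349·208.5·0.75585·[1 + 0.0349·-0.65474/0.10256] = -4.2746 m/s.
|v| = 4.2746 m/s.

4.27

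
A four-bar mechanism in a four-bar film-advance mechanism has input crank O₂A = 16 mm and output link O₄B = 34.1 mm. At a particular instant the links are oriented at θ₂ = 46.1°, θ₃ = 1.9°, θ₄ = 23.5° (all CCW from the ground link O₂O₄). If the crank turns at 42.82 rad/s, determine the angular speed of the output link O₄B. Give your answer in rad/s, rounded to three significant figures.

38.0

ω₂ = 42.82 rad/s
Differentiating the loop-closure r₂e^{iθ₂}+r₃e^{iθ₃}=r₁+r₄e^{iθ₄} gives r₂ω₂e^{iθ₂}+r₃ω₃e^{iθ₃}=r₄ω₄e^{iθ₄}.
Eliminating the other unknown: ω₄ = r₂ω₂ sin(θ₂−θ₃) / [r₄ sin(θ₄−θ₃)].
Numerator sine = +0.69717; denominator sine = +0.36812.
Result = 0.016·42.82·(+0.69717) / (0.0341·(+0.36812)) = +38.05 rad/s; magnitude 38.05 rad/s.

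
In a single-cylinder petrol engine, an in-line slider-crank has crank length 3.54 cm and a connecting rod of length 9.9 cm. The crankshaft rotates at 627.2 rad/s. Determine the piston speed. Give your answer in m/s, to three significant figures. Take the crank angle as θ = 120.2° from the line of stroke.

ω = 627.2 rad/s
For an in-line slider-crank, x = r cosθ + √(L² − r² sin²θ), so v = −rω sinθ·[1 + r cosθ/√(L² − r² sin²θ)].
With r = 0.0354 m, L = 0.099 m, θ = 120.2°: √(L² − r² sin²θ) = 0.094154 m.
v = −0.0354·627.2·0.86427·[1 + 0.0354·-0.50302/0.094154] = -15.56 m/s.
|v| = 15.56 m/s.

15.6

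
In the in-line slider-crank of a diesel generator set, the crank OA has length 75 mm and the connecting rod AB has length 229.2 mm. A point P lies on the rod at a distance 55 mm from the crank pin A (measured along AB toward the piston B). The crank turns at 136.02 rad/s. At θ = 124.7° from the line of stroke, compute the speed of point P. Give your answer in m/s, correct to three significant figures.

9.13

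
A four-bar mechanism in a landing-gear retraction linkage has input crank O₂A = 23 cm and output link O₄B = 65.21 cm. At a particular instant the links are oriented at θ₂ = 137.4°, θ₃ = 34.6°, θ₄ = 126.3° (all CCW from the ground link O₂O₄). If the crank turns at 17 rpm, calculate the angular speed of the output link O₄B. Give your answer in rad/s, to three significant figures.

ω₂ = 1.78 rad/s (from 17 rpm).
Differentiating the loop-closure r₂e^{iθ₂}+r₃e^{iθ₃}=r₁+r₄e^{iθ₄} gives r₂ω₂e^{iθ₂}+r₃ω₃e^{iθ₃}=r₄ω₄e^{iθ₄}.
Eliminating the other unknown: ω₄ = r₂ω₂ sin(θ₂−θ₃) / [r₄ sin(θ₄−θ₃)].
Numerator sine = +0.97515; denominator sine = +0.99956.
Result = 0.23·1.78·(+0.97515) / (0.6521·(+0.99956)) = +0.61257 rad/s; magnitude 0.61257 rad/s.

0.613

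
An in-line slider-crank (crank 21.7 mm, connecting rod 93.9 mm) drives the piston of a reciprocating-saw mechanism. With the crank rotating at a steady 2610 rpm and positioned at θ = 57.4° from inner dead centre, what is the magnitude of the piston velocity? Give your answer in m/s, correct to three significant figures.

5.63

ω = 2π·2610/60 = 273.3 rad/s
For an in-line slider-crank, x = r cosθ + √(L² − r² sin²θ), so v = −rω sinθ·[1 + r cosθ/√(L² − r² sin²θ)].
With r = 0.0217 m, L = 0.0939 m, θ = 57.4°: √(L² − r² sin²θ) = 0.092103 m.
v = −0.0217·273.3·0.84245·[1 + 0.0217·0.53877/0.092103] = -5.6308 m/s.
|v| = 5.6308 m/s.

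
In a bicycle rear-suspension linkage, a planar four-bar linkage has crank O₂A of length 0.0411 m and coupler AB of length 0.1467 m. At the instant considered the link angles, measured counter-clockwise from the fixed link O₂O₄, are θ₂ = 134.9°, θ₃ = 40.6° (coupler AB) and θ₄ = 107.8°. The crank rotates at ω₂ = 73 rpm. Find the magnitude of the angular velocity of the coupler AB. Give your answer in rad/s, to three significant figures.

ω₂ = 7.645 rad/s (from 73 rpm).
Differentiating the loop-closure r₂e^{iθ₂}+r₃e^{iθ₃}=r₁+r₄e^{iθ₄} gives r₂ω₂e^{iθ₂}+r₃ω₃e^{iθ₃}=r₄ω₄e^{iθ₄}.
Eliminating the other unknown: ω₃ = r₂ω₂ sin(θ₄−θ₂) / [r₃ sin(θ₃−θ₄)].
Numerator sine = -0.45554; denominator sine = -0.92186.
Result = 0.0411·7.645·(-0.45554) / (0.1467·(-0.92186)) = +1.0583 rad/s; magnitude 1.0583 rad/s.

1.06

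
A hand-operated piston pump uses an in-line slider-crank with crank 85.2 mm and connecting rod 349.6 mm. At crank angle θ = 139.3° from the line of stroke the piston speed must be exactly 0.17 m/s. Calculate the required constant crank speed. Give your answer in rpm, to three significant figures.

For an in-line slider-crank, |v_piston| = rω|sinθ|·[1 + r cosθ/√(L² − r² sin²θ)].
With r = 0.0852 m, L = 0.3496 m, θ = 139.3°: the bracketed kinematic factor |dx/dθ| = 0.045161 m.
ω = v/|dx/dθ| = 0.17/0.045161 = 3.7643 rad/s.
N = 60ω/(2π) = 35.946 rpm.

35.9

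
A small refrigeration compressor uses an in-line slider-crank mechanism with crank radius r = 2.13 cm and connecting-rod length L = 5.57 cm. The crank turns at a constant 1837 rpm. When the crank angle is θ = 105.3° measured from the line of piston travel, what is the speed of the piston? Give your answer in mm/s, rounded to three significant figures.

ω = 2π·1837/60 = 192.4 rad/s
For an in-line slider-crank, x = r cosθ + √(L² − r² sin²θ), so v = −rω sinθ·[1 + r cosθ/√(L² − r² sin²θ)].
With r = 0.0213 m, L = 0.0557 m, θ = 105.3°: √(L² − r² sin²θ) = 0.051772 m.
v = −0.0213·192.4·0.96456·[1 + 0.0213·-0.26387/0.051772] = -3.5232 m/s.
|v| = 3.5232 m/s = 3523.2 mm/s.

3520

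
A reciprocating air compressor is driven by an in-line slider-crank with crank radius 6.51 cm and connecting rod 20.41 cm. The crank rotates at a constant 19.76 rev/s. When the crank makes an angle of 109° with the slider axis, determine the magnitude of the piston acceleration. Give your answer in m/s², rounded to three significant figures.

ω = 2π·19.8 = 124.2 rad/s
x(θ) = r cosθ + √(L² − r² sin²θ); with ω constant, a = ω²·d²x/dθ².
d²x/dθ² = −r cosθ − r²(cos2θ)/√u − r⁴ sin²2θ/(4u^{3/2}),  u = L² − r² sin²θ = 0.037868 m².
Substituting r = 0.0651 m, L = 0.2041 m, θ = 109°: d²x/dθ² = +0.038125 m.
a = ω²·d²x/dθ² = (124.2)²·(+0.038125) = +587.69 m/s²;  |a| = 587.69 m/s².

588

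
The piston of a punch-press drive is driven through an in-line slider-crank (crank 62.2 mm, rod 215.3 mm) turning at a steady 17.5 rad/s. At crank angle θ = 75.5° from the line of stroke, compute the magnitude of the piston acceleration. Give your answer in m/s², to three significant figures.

ω = 17.5 rad/s
x(θ) = r cosθ + √(L² − r² sin²θ); with ω constant, a = ω²·d²x/dθ².
d²x/dθ² = −r cosθ − r²(cos2θ)/√u − r⁴ sin²2θ/(4u^{3/2}),  u = L² − r² sin²θ = 0.0427278 m².
Substituting r = 0.0622 m, L = 0.2153 m, θ = 75.5°: d²x/dθ² = +0.00069664 m.
a = ω²·d²x/dθ² = (17.5)²·(+0.00069664) = +0.21335 m/s²;  |a| = 0.21335 m/s².

0.213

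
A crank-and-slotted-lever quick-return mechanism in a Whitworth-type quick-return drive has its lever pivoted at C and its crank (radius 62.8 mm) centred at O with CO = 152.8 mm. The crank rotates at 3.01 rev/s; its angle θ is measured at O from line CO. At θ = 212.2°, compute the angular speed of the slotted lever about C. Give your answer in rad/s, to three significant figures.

7.15

ω = 18.91 rad/s (from 3.01 rev/s).
Crank pin A relative to C: A = (d + r cosθ, r sinθ); lever angle φ = atan2(r sinθ, d + r cosθ).
Differentiating tanφ: φ̇ = rω(d cosθ + r)/(d² + r² + 2dr cosθ).
d² + r² + 2dr cosθ = |CA|² = 0.0110518 m²;  d cosθ + r = -0.066498 m.
|ω_lever| = |0.0628·18.91·-0.066498| / 0.0110518 = 7.1463 rad/s.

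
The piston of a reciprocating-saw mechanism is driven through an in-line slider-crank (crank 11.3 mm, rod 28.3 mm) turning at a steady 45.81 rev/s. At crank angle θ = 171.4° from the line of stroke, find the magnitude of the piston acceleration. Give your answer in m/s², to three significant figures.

567

ω = 2π·45.8 = 287.8 rad/s
x(θ) = r cosθ + √(L² − r² sin²θ); with ω constant, a = ω²·d²x/dθ².
d²x/dθ² = −r cosθ − r²(cos2θ)/√u − r⁴ sin²2θ/(4u^{3/2}),  u = L² − r² sin²θ = 0.000798035 m².
Substituting r = 0.0113 m, L = 0.0283 m, θ = 171.4°: d²x/dθ² = +0.0068392 m.
a = ω²·d²x/dθ² = (287.8)²·(+0.0068392) = +566.61 m/s²;  |a| = 566.61 m/s².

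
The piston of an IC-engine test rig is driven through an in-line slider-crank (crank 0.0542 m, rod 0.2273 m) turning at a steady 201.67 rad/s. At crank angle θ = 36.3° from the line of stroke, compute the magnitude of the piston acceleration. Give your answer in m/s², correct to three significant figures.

1940

ω = 201.7 rad/s
x(θ) = r cosθ + √(L² − r² sin²θ); with ω constant, a = ω²·d²x/dθ².
d²x/dθ² = −r cosθ − r²(cos2θ)/√u − r⁴ sin²2θ/(4u^{3/2}),  u = L² − r² sin²θ = 0.0506357 m².
Substituting r = 0.0542 m, L = 0.2273 m, θ = 36.3°: d²x/dθ² = -0.047758 m.
a = ω²·d²x/dθ² = (201.7)²·(-0.047758) = -1942.3 m/s²;  |a| = 1942.3 m/s².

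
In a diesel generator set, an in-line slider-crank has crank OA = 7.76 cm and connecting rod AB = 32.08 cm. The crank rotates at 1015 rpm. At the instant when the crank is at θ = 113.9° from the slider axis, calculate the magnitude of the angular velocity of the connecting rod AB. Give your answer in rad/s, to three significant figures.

10.7

ω = 106.3 rad/s (converted from 1015 rpm).
The rod makes angle φ with the slider axis where L sinφ = r sinθ; differentiating, L cosφ·φ̇ = r ω cosθ.
L cosφ = √(L² − r² sin²θ) = 0.31286 m.
|ω_rod| = r ω |cosθ| / √(L² − r² sin²θ) = 0.0776·106.3·0.40514/0.31286 = 10.681 rad/s.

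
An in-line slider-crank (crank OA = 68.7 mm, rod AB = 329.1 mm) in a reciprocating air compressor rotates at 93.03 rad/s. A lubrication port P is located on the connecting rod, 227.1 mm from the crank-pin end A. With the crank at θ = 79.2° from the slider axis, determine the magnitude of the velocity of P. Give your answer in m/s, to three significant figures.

ω = 93.03 rad/s.  Crank-pin speed |V_A| = rω = 6.3912 m/s, perpendicular to OA.
Rod angle: sinφ = −(r/L) sinθ ⇒ φ = -11.833°; ω_rod = −rω cosθ/√(L²−r²sin²θ) = -3.718 rad/s.
V_P = V_A + ω_rod × AP, with AP = 0.2271 m along the rod.
Components: V_Px = −rω sinθ − a·ω_rod·sinφ = -6.4511 m/s;  V_Py = rω cosθ + a·ω_rod·cosφ = +0.37117 m/s.
|V_P| = √(V_Px² + V_Py²) = 6.4618 m/s.

6.46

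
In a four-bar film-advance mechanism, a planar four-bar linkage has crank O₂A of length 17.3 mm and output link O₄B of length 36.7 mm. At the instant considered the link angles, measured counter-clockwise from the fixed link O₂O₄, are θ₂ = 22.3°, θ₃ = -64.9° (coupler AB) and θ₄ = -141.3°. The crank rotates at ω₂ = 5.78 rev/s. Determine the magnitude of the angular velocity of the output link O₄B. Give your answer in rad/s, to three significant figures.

ω₂ = 36.32 rad/s (from 5.78 rev/s).
Differentiating the loop-closure r₂e^{iθ₂}+r₃e^{iθ₃}=r₁+r₄e^{iθ₄} gives r₂ω₂e^{iθ₂}+r₃ω₃e^{iθ₃}=r₄ω₄e^{iθ₄}.
Eliminating the other unknown: ω₄ = r₂ω₂ sin(θ₂−θ₃) / [r₄ sin(θ₄−θ₃)].
Numerator sine = +0.99881; denominator sine = -0.97196.
Result = 0.0173·36.32·(+0.99881) / (0.0367·(-0.97196)) = -17.592 rad/s; magnitude 17.592 rad/s.

17.6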